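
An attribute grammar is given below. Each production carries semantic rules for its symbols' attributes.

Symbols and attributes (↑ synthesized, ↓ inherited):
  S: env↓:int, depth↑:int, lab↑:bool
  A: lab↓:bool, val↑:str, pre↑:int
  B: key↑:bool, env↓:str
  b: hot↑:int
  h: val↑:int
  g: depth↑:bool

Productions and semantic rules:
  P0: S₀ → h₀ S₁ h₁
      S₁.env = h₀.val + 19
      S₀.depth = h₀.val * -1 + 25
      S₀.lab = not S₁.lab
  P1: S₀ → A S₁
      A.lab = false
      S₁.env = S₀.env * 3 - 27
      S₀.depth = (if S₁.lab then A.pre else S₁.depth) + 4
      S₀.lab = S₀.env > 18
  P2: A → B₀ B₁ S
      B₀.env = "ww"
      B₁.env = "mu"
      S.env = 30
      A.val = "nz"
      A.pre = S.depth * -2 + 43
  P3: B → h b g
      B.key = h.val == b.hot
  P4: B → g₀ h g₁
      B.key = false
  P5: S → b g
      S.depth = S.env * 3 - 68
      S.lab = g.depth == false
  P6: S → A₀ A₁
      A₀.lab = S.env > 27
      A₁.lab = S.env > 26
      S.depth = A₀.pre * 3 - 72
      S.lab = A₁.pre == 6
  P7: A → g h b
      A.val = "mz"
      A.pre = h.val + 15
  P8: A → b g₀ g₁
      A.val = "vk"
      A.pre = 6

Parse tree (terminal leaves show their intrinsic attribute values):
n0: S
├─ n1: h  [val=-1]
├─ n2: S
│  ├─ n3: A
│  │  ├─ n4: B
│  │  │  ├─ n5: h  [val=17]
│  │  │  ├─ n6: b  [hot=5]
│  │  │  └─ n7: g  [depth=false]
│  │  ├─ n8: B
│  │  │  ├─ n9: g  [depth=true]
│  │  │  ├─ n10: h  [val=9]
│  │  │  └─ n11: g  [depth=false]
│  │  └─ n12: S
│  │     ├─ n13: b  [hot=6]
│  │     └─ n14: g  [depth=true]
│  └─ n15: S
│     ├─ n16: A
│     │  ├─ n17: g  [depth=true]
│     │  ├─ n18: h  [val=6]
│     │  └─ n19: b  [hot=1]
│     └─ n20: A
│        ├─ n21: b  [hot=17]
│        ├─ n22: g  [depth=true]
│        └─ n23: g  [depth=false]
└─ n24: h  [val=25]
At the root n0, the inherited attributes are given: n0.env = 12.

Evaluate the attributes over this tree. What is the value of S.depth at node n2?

3

1. n0.env = 12  [given at root]
2. n1.val = -1  [terminal]
3. n2.env = 18  [h₀.val + 19]
4. n3.lab = false  [false]
5. n4.env = "ww"  ["ww"]
6. n5.val = 17  [terminal]
7. n6.hot = 5  [terminal]
8. n7.depth = false  [terminal]
9. n4.key = false  [h.val == b.hot]
10. n8.env = "mu"  ["mu"]
11. n9.depth = true  [terminal]
12. n10.val = 9  [terminal]
13. n11.depth = false  [terminal]
14. n8.key = false  [false]
15. n12.env = 30  [30]
16. n13.hot = 6  [terminal]
17. n14.depth = true  [terminal]
18. n12.depth = 22  [S.env * 3 - 68]
19. n12.lab = false  [g.depth == false]
20. n3.val = "nz"  ["nz"]
21. n3.pre = -1  [S.depth * -2 + 43]
22. n15.env = 27  [S₀.env * 3 - 27]
23. n16.lab = false  [S.env > 27]
24. n17.depth = true  [terminal]
25. n18.val = 6  [terminal]
26. n19.hot = 1  [terminal]
27. n16.val = "mz"  ["mz"]
28. n16.pre = 21  [h.val + 15]
29. n20.lab = true  [S.env > 26]
30. n21.hot = 17  [terminal]
31. n22.depth = true  [terminal]
32. n23.depth = false  [terminal]
33. n20.val = "vk"  ["vk"]
34. n20.pre = 6  [6]
35. n15.depth = -9  [A₀.pre * 3 - 72]
36. n15.lab = true  [A₁.pre == 6]
37. n2.depth = 3  [(if S₁.lab then A.pre else S₁.depth) + 4]
38. n2.lab = false  [S₀.env > 18]
39. n24.val = 25  [terminal]
40. n0.depth = 26  [h₀.val * -1 + 25]
41. n0.lab = true  [not S₁.lab]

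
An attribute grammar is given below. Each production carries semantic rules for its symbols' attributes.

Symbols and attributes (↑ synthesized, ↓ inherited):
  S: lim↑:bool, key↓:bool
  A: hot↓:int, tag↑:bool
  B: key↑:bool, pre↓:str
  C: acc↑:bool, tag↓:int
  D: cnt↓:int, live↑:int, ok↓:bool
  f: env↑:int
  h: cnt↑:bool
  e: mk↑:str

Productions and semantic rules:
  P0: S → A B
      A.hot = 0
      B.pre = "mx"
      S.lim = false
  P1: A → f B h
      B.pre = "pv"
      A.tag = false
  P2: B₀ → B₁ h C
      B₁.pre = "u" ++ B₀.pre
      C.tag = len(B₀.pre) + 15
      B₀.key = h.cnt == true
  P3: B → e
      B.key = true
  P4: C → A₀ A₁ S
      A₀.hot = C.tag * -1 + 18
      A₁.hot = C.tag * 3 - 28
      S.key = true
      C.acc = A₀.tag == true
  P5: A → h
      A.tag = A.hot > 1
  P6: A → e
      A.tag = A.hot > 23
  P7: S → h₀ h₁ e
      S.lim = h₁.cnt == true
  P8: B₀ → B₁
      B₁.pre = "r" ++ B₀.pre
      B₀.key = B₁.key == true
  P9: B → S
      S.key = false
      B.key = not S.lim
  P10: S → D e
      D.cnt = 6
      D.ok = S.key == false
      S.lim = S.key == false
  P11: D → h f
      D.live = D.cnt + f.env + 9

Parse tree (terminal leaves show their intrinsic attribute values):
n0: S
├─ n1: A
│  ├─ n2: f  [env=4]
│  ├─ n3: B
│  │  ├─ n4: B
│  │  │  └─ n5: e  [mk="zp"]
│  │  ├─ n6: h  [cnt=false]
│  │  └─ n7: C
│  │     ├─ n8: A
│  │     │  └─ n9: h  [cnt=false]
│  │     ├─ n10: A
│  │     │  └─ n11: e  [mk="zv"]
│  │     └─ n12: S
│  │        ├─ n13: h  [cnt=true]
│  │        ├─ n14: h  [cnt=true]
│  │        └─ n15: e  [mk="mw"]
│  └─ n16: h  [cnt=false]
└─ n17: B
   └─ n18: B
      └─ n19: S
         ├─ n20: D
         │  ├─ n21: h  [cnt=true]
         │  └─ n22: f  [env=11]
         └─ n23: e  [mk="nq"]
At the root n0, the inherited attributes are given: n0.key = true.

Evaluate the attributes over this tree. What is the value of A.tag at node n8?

1. n0.key = true  [given at root]
2. n1.hot = 0  [0]
3. n2.env = 4  [terminal]
4. n3.pre = "pv"  ["pv"]
5. n4.pre = "upv"  ["u" ++ B₀.pre]
6. n5.mk = "zp"  [terminal]
7. n4.key = true  [true]
8. n6.cnt = false  [terminal]
9. n7.tag = 17  [len(B₀.pre) + 15]
10. n8.hot = 1  [C.tag * -1 + 18]
11. n9.cnt = false  [terminal]
12. n8.tag = false  [A.hot > 1]
13. n10.hot = 23  [C.tag * 3 - 28]
14. n11.mk = "zv"  [terminal]
15. n10.tag = false  [A.hot > 23]
16. n12.key = true  [true]
17. n13.cnt = true  [terminal]
18. n14.cnt = true  [terminal]
19. n15.mk = "mw"  [terminal]
20. n12.lim = true  [h₁.cnt == true]
21. n7.acc = false  [A₀.tag == true]
22. n3.key = false  [h.cnt == true]
23. n16.cnt = false  [terminal]
24. n1.tag = false  [false]
25. n17.pre = "mx"  ["mx"]
26. n18.pre = "rmx"  ["r" ++ B₀.pre]
27. n19.key = false  [false]
28. n20.cnt = 6  [6]
29. n20.ok = true  [S.key == false]
30. n21.cnt = true  [terminal]
31. n22.env = 11  [terminal]
32. n20.live = 26  [D.cnt + f.env + 9]
33. n23.mk = "nq"  [terminal]
34. n19.lim = true  [S.key == false]
35. n18.key = false  [not S.lim]
36. n17.key = false  [B₁.key == true]
37. n0.lim = false  [false]

false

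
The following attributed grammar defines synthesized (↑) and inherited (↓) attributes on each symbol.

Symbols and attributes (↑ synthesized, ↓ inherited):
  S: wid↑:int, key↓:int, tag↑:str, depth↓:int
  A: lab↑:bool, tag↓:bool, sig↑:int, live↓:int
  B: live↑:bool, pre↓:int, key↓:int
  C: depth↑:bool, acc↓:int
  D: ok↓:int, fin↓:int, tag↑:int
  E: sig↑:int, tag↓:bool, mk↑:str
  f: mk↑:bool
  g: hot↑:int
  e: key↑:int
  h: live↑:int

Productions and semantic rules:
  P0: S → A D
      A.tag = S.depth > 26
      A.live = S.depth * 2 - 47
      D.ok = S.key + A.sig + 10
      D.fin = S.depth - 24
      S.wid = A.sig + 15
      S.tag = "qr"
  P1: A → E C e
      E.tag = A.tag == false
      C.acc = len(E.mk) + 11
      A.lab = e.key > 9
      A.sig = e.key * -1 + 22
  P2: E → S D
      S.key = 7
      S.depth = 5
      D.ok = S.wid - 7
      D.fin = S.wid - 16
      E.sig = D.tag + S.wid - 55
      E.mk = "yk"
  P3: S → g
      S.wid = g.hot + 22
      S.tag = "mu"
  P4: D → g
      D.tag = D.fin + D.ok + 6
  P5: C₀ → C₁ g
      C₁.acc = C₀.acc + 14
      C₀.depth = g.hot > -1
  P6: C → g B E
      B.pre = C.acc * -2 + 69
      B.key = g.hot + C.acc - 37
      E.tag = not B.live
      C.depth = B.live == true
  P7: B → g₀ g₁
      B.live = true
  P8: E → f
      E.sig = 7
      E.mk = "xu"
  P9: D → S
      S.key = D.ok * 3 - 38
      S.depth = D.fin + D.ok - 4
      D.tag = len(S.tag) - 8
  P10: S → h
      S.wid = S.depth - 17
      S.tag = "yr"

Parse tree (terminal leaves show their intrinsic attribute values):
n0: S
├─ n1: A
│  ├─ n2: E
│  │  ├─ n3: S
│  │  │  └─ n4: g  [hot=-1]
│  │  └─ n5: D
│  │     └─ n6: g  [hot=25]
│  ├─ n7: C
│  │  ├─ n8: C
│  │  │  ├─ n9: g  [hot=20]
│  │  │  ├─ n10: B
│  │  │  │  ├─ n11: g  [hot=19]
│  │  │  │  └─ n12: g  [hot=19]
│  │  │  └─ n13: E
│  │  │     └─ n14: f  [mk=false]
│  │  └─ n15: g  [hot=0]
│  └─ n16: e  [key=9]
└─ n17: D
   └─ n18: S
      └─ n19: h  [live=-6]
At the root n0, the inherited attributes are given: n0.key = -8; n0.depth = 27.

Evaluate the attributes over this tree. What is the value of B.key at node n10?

1. n0.key = -8  [given at root]
2. n0.depth = 27  [given at root]
3. n1.tag = true  [S.depth > 26]
4. n1.live = 7  [S.depth * 2 - 47]
5. n2.tag = false  [A.tag == false]
6. n3.key = 7  [7]
7. n3.depth = 5  [5]
8. n4.hot = -1  [terminal]
9. n3.wid = 21  [g.hot + 22]
10. n3.tag = "mu"  ["mu"]
11. n5.ok = 14  [S.wid - 7]
12. n5.fin = 5  [S.wid - 16]
13. n6.hot = 25  [terminal]
14. n5.tag = 25  [D.fin + D.ok + 6]
15. n2.sig = -9  [D.tag + S.wid - 55]
16. n2.mk = "yk"  ["yk"]
17. n7.acc = 13  [len(E.mk) + 11]
18. n8.acc = 27  [C₀.acc + 14]
19. n9.hot = 20  [terminal]
20. n10.pre = 15  [C.acc * -2 + 69]
21. n10.key = 10  [g.hot + C.acc - 37]
22. n11.hot = 19  [terminal]
23. n12.hot = 19  [terminal]
24. n10.live = true  [true]
25. n13.tag = false  [not B.live]
26. n14.mk = false  [terminal]
27. n13.sig = 7  [7]
28. n13.mk = "xu"  ["xu"]
29. n8.depth = true  [B.live == true]
30. n15.hot = 0  [terminal]
31. n7.depth = true  [g.hot > -1]
32. n16.key = 9  [terminal]
33. n1.lab = false  [e.key > 9]
34. n1.sig = 13  [e.key * -1 + 22]
35. n17.ok = 15  [S.key + A.sig + 10]
36. n17.fin = 3  [S.depth - 24]
37. n18.key = 7  [D.ok * 3 - 38]
38. n18.depth = 14  [D.fin + D.ok - 4]
39. n19.live = -6  [terminal]
40. n18.wid = -3  [S.depth - 17]
41. n18.tag = "yr"  ["yr"]
42. n17.tag = -6  [len(S.tag) - 8]
43. n0.wid = 28  [A.sig + 15]
44. n0.tag = "qr"  ["qr"]

10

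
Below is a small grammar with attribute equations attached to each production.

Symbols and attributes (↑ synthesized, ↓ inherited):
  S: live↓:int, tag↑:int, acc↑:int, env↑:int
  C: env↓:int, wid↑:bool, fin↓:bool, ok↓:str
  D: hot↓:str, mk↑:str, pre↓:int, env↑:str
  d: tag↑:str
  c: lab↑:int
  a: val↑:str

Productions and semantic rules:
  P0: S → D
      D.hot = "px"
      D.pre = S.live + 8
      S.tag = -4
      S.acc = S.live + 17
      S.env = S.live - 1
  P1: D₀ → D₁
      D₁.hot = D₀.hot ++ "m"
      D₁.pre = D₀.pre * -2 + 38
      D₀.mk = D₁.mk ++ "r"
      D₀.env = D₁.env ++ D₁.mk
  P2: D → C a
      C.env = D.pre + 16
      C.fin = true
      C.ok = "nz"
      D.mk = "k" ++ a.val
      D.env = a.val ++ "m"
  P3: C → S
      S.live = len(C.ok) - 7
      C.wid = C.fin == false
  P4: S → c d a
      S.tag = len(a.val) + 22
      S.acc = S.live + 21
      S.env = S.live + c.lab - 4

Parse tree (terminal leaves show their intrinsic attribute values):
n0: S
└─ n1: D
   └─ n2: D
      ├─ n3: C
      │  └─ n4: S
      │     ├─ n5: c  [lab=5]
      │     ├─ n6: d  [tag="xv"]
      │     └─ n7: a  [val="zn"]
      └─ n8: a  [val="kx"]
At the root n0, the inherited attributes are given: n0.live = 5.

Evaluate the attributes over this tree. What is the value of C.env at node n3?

28

1. n0.live = 5  [given at root]
2. n1.hot = "px"  ["px"]
3. n1.pre = 13  [S.live + 8]
4. n2.hot = "pxm"  [D₀.hot ++ "m"]
5. n2.pre = 12  [D₀.pre * -2 + 38]
6. n3.env = 28  [D.pre + 16]
7. n3.fin = true  [true]
8. n3.ok = "nz"  ["nz"]
9. n4.live = -5  [len(C.ok) - 7]
10. n5.lab = 5  [terminal]
11. n6.tag = "xv"  [terminal]
12. n7.val = "zn"  [terminal]
13. n4.tag = 24  [len(a.val) + 22]
14. n4.acc = 16  [S.live + 21]
15. n4.env = -4  [S.live + c.lab - 4]
16. n3.wid = false  [C.fin == false]
17. n8.val = "kx"  [terminal]
18. n2.mk = "kkx"  ["k" ++ a.val]
19. n2.env = "kxm"  [a.val ++ "m"]
20. n1.mk = "kkxr"  [D₁.mk ++ "r"]
21. n1.env = "kxmkkx"  [D₁.env ++ D₁.mk]
22. n0.tag = -4  [-4]
23. n0.acc = 22  [S.live + 17]
24. n0.env = 4  [S.live - 1]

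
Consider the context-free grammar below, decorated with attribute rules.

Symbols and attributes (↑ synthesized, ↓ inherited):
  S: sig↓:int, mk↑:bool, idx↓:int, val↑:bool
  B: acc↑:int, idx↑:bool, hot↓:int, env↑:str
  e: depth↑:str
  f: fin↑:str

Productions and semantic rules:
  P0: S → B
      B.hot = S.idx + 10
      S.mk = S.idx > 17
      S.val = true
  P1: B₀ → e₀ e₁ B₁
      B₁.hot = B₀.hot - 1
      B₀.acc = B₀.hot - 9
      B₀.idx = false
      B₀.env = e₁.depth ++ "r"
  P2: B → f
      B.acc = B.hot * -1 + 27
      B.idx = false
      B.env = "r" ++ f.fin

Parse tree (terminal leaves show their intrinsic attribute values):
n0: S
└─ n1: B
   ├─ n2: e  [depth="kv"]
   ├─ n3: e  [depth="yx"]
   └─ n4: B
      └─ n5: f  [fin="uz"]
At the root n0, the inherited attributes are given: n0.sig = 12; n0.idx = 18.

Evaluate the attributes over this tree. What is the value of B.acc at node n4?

0

1. n0.sig = 12  [given at root]
2. n0.idx = 18  [given at root]
3. n1.hot = 28  [S.idx + 10]
4. n2.depth = "kv"  [terminal]
5. n3.depth = "yx"  [terminal]
6. n4.hot = 27  [B₀.hot - 1]
7. n5.fin = "uz"  [terminal]
8. n4.acc = 0  [B.hot * -1 + 27]
9. n4.idx = false  [false]
10. n4.env = "ruz"  ["r" ++ f.fin]
11. n1.acc = 19  [B₀.hot - 9]
12. n1.idx = false  [false]
13. n1.env = "yxr"  [e₁.depth ++ "r"]
14. n0.mk = true  [S.idx > 17]
15. n0.val = true  [true]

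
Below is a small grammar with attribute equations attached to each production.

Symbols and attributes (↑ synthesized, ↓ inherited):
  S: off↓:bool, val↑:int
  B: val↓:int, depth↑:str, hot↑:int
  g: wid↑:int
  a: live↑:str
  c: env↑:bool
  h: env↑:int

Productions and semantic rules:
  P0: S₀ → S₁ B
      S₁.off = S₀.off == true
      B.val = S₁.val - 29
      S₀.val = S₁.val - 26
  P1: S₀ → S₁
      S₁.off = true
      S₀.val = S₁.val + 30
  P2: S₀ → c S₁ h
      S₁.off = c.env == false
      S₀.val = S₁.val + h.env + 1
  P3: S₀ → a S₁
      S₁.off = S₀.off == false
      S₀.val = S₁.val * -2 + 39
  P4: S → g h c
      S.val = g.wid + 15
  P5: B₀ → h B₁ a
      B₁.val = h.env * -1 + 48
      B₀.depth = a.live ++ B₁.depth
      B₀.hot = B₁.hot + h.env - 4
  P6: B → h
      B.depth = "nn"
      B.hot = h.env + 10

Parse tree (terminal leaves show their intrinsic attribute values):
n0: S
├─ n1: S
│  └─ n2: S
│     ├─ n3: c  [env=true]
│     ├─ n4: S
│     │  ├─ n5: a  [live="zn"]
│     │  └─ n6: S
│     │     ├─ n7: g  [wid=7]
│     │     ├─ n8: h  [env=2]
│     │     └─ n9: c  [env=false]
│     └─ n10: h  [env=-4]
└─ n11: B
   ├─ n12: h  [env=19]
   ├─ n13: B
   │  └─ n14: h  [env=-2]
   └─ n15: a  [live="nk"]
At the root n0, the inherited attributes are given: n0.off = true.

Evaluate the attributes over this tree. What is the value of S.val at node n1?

22

1. n0.off = true  [given at root]
2. n1.off = true  [S₀.off == true]
3. n2.off = true  [true]
4. n3.env = true  [terminal]
5. n4.off = false  [c.env == false]
6. n5.live = "zn"  [terminal]
7. n6.off = true  [S₀.off == false]
8. n7.wid = 7  [terminal]
9. n8.env = 2  [terminal]
10. n9.env = false  [terminal]
11. n6.val = 22  [g.wid + 15]
12. n4.val = -5  [S₁.val * -2 + 39]
13. n10.env = -4  [terminal]
14. n2.val = -8  [S₁.val + h.env + 1]
15. n1.val = 22  [S₁.val + 30]
16. n11.val = -7  [S₁.val - 29]
17. n12.env = 19  [terminal]
18. n13.val = 29  [h.env * -1 + 48]
19. n14.env = -2  [terminal]
20. n13.depth = "nn"  ["nn"]
21. n13.hot = 8  [h.env + 10]
22. n15.live = "nk"  [terminal]
23. n11.depth = "nknn"  [a.live ++ B₁.depth]
24. n11.hot = 23  [B₁.hot + h.env - 4]
25. n0.val = -4  [S₁.val - 26]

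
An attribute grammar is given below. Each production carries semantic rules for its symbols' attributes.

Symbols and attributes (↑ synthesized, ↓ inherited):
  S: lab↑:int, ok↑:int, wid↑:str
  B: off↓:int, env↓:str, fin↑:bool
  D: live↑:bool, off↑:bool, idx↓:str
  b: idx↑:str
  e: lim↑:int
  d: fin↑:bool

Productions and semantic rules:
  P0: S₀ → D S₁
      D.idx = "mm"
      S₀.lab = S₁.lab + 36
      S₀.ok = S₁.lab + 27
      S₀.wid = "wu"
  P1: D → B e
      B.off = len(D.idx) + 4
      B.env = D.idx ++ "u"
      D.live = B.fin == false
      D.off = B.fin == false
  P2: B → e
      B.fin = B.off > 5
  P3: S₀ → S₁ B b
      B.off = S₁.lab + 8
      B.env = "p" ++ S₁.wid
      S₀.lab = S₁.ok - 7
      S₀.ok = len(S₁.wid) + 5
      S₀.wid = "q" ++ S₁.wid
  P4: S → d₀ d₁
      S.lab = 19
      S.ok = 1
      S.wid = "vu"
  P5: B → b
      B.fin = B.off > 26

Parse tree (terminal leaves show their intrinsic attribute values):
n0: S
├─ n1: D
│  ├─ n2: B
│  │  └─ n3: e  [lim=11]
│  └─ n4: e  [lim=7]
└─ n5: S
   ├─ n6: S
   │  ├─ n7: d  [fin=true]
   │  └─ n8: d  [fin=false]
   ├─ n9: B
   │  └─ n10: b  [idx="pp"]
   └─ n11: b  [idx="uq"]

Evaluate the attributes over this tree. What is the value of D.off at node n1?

1. n1.idx = "mm"  ["mm"]
2. n2.off = 6  [len(D.idx) + 4]
3. n2.env = "mmu"  [D.idx ++ "u"]
4. n3.lim = 11  [terminal]
5. n2.fin = true  [B.off > 5]
6. n4.lim = 7  [terminal]
7. n1.live = false  [B.fin == false]
8. n1.off = false  [B.fin == false]
9. n7.fin = true  [terminal]
10. n8.fin = false  [terminal]
11. n6.lab = 19  [19]
12. n6.ok = 1  [1]
13. n6.wid = "vu"  ["vu"]
14. n9.off = 27  [S₁.lab + 8]
15. n9.env = "pvu"  ["p" ++ S₁.wid]
16. n10.idx = "pp"  [terminal]
17. n9.fin = true  [B.off > 26]
18. n11.idx = "uq"  [terminal]
19. n5.lab = -6  [S₁.ok - 7]
20. n5.ok = 7  [len(S₁.wid) + 5]
21. n5.wid = "qvu"  ["q" ++ S₁.wid]
22. n0.lab = 30  [S₁.lab + 36]
23. n0.ok = 21  [S₁.lab + 27]
24. n0.wid = "wu"  ["wu"]

false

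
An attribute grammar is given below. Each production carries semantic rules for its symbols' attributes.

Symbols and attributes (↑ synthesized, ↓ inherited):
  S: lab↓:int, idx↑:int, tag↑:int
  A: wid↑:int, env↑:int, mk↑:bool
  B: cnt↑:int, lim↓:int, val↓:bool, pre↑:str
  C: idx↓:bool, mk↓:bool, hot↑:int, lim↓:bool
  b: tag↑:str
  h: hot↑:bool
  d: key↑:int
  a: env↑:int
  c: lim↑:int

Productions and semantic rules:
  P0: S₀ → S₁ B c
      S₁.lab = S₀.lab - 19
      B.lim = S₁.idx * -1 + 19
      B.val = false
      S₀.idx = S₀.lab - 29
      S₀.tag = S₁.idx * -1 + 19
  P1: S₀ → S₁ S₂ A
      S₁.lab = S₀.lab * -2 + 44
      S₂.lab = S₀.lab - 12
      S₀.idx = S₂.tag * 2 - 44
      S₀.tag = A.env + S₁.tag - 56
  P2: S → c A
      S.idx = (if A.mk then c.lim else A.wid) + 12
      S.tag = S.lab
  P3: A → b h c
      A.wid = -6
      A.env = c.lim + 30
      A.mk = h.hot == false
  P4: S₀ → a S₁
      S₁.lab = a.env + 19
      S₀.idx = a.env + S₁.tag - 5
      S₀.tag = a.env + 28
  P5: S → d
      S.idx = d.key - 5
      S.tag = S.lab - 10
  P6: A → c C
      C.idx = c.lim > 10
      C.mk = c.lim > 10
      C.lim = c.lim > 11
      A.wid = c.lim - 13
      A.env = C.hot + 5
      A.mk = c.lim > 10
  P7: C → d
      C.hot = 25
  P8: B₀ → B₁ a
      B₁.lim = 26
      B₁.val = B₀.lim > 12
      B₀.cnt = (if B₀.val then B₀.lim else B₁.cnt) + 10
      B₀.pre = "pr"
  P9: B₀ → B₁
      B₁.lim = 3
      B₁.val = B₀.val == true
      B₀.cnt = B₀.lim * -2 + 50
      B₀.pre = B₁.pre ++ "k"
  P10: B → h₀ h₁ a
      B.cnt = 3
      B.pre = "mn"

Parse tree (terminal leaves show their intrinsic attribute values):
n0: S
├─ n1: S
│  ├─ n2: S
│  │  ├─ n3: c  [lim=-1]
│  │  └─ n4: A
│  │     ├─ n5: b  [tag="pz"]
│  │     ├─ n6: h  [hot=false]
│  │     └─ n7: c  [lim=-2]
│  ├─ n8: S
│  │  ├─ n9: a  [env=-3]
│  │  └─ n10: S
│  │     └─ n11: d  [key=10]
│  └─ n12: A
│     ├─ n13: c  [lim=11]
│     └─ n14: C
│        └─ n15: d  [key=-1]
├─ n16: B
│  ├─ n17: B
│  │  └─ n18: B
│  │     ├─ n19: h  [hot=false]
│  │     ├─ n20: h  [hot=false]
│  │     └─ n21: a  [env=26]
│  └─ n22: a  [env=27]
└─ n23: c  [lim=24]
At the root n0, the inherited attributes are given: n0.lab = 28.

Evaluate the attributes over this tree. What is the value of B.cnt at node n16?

8

1. n0.lab = 28  [given at root]
2. n1.lab = 9  [S₀.lab - 19]
3. n2.lab = 26  [S₀.lab * -2 + 44]
4. n3.lim = -1  [terminal]
5. n5.tag = "pz"  [terminal]
6. n6.hot = false  [terminal]
7. n7.lim = -2  [terminal]
8. n4.wid = -6  [-6]
9. n4.env = 28  [c.lim + 30]
10. n4.mk = true  [h.hot == false]
11. n2.idx = 11  [(if A.mk then c.lim else A.wid) + 12]
12. n2.tag = 26  [S.lab]
13. n8.lab = -3  [S₀.lab - 12]
14. n9.env = -3  [terminal]
15. n10.lab = 16  [a.env + 19]
16. n11.key = 10  [terminal]
17. n10.idx = 5  [d.key - 5]
18. n10.tag = 6  [S.lab - 10]
19. n8.idx = -2  [a.env + S₁.tag - 5]
20. n8.tag = 25  [a.env + 28]
21. n13.lim = 11  [terminal]
22. n14.idx = true  [c.lim > 10]
23. n14.mk = true  [c.lim > 10]
24. n14.lim = false  [c.lim > 11]
25. n15.key = -1  [terminal]
26. n14.hot = 25  [25]
27. n12.wid = -2  [c.lim - 13]
28. n12.env = 30  [C.hot + 5]
29. n12.mk = true  [c.lim > 10]
30. n1.idx = 6  [S₂.tag * 2 - 44]
31. n1.tag = 0  [A.env + S₁.tag - 56]
32. n16.lim = 13  [S₁.idx * -1 + 19]
33. n16.val = false  [false]
34. n17.lim = 26  [26]
35. n17.val = true  [B₀.lim > 12]
36. n18.lim = 3  [3]
37. n18.val = true  [B₀.val == true]
38. n19.hot = false  [terminal]
39. n20.hot = false  [terminal]
40. n21.env = 26  [terminal]
41. n18.cnt = 3  [3]
42. n18.pre = "mn"  ["mn"]
43. n17.cnt = -2  [B₀.lim * -2 + 50]
44. n17.pre = "mnk"  [B₁.pre ++ "k"]
45. n22.env = 27  [terminal]
46. n16.cnt = 8  [(if B₀.val then B₀.lim else B₁.cnt) + 10]
47. n16.pre = "pr"  ["pr"]
48. n23.lim = 24  [terminal]
49. n0.idx = -1  [S₀.lab - 29]
50. n0.tag = 13  [S₁.idx * -1 + 19]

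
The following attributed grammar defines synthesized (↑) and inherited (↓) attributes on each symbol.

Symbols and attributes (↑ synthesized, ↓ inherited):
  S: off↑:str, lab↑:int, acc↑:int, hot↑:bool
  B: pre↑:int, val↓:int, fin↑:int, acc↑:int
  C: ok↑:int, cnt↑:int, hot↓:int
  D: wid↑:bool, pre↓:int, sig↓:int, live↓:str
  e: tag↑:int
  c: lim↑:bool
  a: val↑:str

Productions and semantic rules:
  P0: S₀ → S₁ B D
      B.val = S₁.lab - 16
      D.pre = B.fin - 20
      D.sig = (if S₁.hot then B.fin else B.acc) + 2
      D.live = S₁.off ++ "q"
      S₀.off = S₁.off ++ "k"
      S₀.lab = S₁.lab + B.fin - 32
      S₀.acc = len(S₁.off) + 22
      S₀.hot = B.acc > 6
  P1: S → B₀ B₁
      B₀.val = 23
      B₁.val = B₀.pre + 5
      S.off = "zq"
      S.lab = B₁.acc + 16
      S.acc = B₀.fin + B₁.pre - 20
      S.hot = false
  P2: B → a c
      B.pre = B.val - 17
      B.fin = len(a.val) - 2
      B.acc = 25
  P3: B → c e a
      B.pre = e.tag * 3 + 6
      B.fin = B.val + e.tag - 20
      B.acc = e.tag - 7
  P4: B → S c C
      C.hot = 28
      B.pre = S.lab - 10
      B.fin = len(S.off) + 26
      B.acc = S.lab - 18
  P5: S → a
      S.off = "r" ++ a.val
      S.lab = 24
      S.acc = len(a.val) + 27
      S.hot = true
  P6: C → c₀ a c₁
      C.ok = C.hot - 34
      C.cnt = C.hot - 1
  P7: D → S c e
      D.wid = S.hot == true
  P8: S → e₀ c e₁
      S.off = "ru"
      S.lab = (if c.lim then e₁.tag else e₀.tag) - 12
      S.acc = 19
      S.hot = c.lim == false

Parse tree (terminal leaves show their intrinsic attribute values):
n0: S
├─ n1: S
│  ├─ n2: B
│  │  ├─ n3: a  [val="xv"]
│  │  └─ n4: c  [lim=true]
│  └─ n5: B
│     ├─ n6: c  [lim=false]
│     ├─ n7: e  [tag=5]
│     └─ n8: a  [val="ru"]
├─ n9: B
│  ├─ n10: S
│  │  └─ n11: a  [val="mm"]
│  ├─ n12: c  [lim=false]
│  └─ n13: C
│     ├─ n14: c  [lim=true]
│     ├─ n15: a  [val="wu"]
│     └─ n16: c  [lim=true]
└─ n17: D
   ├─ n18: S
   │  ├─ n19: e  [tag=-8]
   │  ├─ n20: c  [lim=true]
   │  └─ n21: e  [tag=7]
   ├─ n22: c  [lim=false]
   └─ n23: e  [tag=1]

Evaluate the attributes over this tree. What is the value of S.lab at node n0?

1. n2.val = 23  [23]
2. n3.val = "xv"  [terminal]
3. n4.lim = true  [terminal]
4. n2.pre = 6  [B.val - 17]
5. n2.fin = 0  [len(a.val) - 2]
6. n2.acc = 25  [25]
7. n5.val = 11  [B₀.pre + 5]
8. n6.lim = false  [terminal]
9. n7.tag = 5  [terminal]
10. n8.val = "ru"  [terminal]
11. n5.pre = 21  [e.tag * 3 + 6]
12. n5.fin = -4  [B.val + e.tag - 20]
13. n5.acc = -2  [e.tag - 7]
14. n1.off = "zq"  ["zq"]
15. n1.lab = 14  [B₁.acc + 16]
16. n1.acc = 1  [B₀.fin + B₁.pre - 20]
17. n1.hot = false  [false]
18. n9.val = -2  [S₁.lab - 16]
19. n11.val = "mm"  [terminal]
20. n10.off = "rmm"  ["r" ++ a.val]
21. n10.lab = 24  [24]
22. n10.acc = 29  [len(a.val) + 27]
23. n10.hot = true  [true]
24. n12.lim = false  [terminal]
25. n13.hot = 28  [28]
26. n14.lim = true  [terminal]
27. n15.val = "wu"  [terminal]
28. n16.lim = true  [terminal]
29. n13.ok = -6  [C.hot - 34]
30. n13.cnt = 27  [C.hot - 1]
31. n9.pre = 14  [S.lab - 10]
32. n9.fin = 29  [len(S.off) + 26]
33. n9.acc = 6  [S.lab - 18]
34. n17.pre = 9  [B.fin - 20]
35. n17.sig = 8  [(if S₁.hot then B.fin else B.acc) + 2]
36. n17.live = "zqq"  [S₁.off ++ "q"]
37. n19.tag = -8  [terminal]
38. n20.lim = true  [terminal]
39. n21.tag = 7  [terminal]
40. n18.off = "ru"  ["ru"]
41. n18.lab = -5  [(if c.lim then e₁.tag else e₀.tag) - 12]
42. n18.acc = 19  [19]
43. n18.hot = false  [c.lim == false]
44. n22.lim = false  [terminal]
45. n23.tag = 1  [terminal]
46. n17.wid = false  [S.hot == true]
47. n0.off = "zqk"  [S₁.off ++ "k"]
48. n0.lab = 11  [S₁.lab + B.fin - 32]
49. n0.acc = 24  [len(S₁.off) + 22]
50. n0.hot = false  [B.acc > 6]

11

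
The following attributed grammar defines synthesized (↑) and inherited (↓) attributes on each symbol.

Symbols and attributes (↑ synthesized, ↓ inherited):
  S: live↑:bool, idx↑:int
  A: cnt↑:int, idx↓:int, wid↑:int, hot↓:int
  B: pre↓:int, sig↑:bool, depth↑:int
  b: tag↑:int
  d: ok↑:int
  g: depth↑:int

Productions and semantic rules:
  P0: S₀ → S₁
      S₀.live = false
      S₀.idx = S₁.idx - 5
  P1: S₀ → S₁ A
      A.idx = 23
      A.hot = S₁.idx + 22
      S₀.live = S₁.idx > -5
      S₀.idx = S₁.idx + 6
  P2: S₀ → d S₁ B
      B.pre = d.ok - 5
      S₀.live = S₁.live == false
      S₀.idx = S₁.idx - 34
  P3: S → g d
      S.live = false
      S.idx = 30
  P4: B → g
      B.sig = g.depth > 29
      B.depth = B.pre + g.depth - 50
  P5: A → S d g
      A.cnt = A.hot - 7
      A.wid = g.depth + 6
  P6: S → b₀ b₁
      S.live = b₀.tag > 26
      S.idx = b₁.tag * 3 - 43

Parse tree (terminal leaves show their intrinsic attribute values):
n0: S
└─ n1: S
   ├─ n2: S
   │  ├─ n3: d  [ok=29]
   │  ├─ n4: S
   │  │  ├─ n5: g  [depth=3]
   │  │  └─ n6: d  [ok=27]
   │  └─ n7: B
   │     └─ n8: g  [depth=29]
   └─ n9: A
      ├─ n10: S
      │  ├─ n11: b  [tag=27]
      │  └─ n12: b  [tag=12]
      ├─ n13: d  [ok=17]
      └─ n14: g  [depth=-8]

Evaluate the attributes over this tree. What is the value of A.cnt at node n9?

11

1. n3.ok = 29  [terminal]
2. n5.depth = 3  [terminal]
3. n6.ok = 27  [terminal]
4. n4.live = false  [false]
5. n4.idx = 30  [30]
6. n7.pre = 24  [d.ok - 5]
7. n8.depth = 29  [terminal]
8. n7.sig = false  [g.depth > 29]
9. n7.depth = 3  [B.pre + g.depth - 50]
10. n2.live = true  [S₁.live == false]
11. n2.idx = -4  [S₁.idx - 34]
12. n9.idx = 23  [23]
13. n9.hot = 18  [S₁.idx + 22]
14. n11.tag = 27  [terminal]
15. n12.tag = 12  [terminal]
16. n10.live = true  [b₀.tag > 26]
17. n10.idx = -7  [b₁.tag * 3 - 43]
18. n13.ok = 17  [terminal]
19. n14.depth = -8  [terminal]
20. n9.cnt = 11  [A.hot - 7]
21. n9.wid = -2  [g.depth + 6]
22. n1.live = true  [S₁.idx > -5]
23. n1.idx = 2  [S₁.idx + 6]
24. n0.live = false  [false]
25. n0.idx = -3  [S₁.idx - 5]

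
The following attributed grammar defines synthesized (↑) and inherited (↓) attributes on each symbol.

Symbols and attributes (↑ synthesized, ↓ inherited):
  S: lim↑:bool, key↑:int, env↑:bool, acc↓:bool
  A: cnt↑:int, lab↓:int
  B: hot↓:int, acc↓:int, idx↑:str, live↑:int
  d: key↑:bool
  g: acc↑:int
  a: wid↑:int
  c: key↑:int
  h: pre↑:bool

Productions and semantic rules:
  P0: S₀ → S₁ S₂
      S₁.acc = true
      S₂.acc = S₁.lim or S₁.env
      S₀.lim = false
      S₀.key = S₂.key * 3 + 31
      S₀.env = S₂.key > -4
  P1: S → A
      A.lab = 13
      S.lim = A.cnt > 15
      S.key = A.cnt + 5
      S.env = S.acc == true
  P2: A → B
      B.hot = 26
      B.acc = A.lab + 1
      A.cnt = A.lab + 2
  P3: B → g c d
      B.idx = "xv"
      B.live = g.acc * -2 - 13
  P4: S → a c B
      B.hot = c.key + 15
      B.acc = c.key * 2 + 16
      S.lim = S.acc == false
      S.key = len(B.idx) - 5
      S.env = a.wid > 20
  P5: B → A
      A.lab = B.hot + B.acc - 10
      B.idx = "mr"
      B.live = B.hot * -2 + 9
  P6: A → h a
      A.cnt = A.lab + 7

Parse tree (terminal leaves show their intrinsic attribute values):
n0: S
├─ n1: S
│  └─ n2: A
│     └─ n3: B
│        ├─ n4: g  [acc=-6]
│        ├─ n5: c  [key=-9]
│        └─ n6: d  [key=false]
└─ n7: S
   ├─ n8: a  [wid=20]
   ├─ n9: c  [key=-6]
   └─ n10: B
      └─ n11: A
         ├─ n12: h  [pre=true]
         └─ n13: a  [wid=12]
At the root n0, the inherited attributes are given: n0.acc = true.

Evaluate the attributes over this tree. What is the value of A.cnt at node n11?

1. n0.acc = true  [given at root]
2. n1.acc = true  [true]
3. n2.lab = 13  [13]
4. n3.hot = 26  [26]
5. n3.acc = 14  [A.lab + 1]
6. n4.acc = -6  [terminal]
7. n5.key = -9  [terminal]
8. n6.key = false  [terminal]
9. n3.idx = "xv"  ["xv"]
10. n3.live = -1  [g.acc * -2 - 13]
11. n2.cnt = 15  [A.lab + 2]
12. n1.lim = false  [A.cnt > 15]
13. n1.key = 20  [A.cnt + 5]
14. n1.env = true  [S.acc == true]
15. n7.acc = true  [S₁.lim or S₁.env]
16. n8.wid = 20  [terminal]
17. n9.key = -6  [terminal]
18. n10.hot = 9  [c.key + 15]
19. n10.acc = 4  [c.key * 2 + 16]
20. n11.lab = 3  [B.hot + B.acc - 10]
21. n12.pre = true  [terminal]
22. n13.wid = 12  [terminal]
23. n11.cnt = 10  [A.lab + 7]
24. n10.idx = "mr"  ["mr"]
25. n10.live = -9  [B.hot * -2 + 9]
26. n7.lim = false  [S.acc == false]
27. n7.key = -3  [len(B.idx) - 5]
28. n7.env = false  [a.wid > 20]
29. n0.lim = false  [false]
30. n0.key = 22  [S₂.key * 3 + 31]
31. n0.env = true  [S₂.key > -4]

10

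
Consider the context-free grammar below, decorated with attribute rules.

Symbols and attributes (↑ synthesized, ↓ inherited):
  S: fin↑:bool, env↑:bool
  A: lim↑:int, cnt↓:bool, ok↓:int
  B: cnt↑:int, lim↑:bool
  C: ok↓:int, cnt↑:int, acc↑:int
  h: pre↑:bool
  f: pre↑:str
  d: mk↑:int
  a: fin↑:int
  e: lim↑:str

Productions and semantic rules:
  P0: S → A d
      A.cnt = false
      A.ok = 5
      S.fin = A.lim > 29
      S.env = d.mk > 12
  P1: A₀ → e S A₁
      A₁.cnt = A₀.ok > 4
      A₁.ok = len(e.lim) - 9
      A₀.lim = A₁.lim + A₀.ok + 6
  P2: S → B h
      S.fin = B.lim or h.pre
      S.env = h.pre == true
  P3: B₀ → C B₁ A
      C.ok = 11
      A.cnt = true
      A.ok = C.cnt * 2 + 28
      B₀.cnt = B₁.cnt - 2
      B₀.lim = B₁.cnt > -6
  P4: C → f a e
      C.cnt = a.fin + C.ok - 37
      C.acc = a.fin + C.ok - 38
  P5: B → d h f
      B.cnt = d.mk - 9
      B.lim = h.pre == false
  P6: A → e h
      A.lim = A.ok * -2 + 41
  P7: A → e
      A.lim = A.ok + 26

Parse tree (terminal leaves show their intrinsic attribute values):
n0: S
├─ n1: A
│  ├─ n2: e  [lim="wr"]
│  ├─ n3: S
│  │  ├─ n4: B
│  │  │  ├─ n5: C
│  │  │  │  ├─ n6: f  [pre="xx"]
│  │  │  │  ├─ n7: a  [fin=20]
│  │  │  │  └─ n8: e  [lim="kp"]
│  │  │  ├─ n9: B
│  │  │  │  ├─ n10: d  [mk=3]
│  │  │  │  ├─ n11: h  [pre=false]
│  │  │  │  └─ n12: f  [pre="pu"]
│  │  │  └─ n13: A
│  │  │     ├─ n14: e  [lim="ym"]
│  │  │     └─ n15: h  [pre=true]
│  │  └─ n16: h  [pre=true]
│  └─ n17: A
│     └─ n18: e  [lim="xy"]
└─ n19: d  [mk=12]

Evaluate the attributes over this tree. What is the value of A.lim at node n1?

30

1. n1.cnt = false  [false]
2. n1.ok = 5  [5]
3. n2.lim = "wr"  [terminal]
4. n5.ok = 11  [11]
5. n6.pre = "xx"  [terminal]
6. n7.fin = 20  [terminal]
7. n8.lim = "kp"  [terminal]
8. n5.cnt = -6  [a.fin + C.ok - 37]
9. n5.acc = -7  [a.fin + C.ok - 38]
10. n10.mk = 3  [terminal]
11. n11.pre = false  [terminal]
12. n12.pre = "pu"  [terminal]
13. n9.cnt = -6  [d.mk - 9]
14. n9.lim = true  [h.pre == false]
15. n13.cnt = true  [true]
16. n13.ok = 16  [C.cnt * 2 + 28]
17. n14.lim = "ym"  [terminal]
18. n15.pre = true  [terminal]
19. n13.lim = 9  [A.ok * -2 + 41]
20. n4.cnt = -8  [B₁.cnt - 2]
21. n4.lim = false  [B₁.cnt > -6]
22. n16.pre = true  [terminal]
23. n3.fin = true  [B.lim or h.pre]
24. n3.env = true  [h.pre == true]
25. n17.cnt = true  [A₀.ok > 4]
26. n17.ok = -7  [len(e.lim) - 9]
27. n18.lim = "xy"  [terminal]
28. n17.lim = 19  [A.ok + 26]
29. n1.lim = 30  [A₁.lim + A₀.ok + 6]
30. n19.mk = 12  [terminal]
31. n0.fin = true  [A.lim > 29]
32. n0.env = false  [d.mk > 12]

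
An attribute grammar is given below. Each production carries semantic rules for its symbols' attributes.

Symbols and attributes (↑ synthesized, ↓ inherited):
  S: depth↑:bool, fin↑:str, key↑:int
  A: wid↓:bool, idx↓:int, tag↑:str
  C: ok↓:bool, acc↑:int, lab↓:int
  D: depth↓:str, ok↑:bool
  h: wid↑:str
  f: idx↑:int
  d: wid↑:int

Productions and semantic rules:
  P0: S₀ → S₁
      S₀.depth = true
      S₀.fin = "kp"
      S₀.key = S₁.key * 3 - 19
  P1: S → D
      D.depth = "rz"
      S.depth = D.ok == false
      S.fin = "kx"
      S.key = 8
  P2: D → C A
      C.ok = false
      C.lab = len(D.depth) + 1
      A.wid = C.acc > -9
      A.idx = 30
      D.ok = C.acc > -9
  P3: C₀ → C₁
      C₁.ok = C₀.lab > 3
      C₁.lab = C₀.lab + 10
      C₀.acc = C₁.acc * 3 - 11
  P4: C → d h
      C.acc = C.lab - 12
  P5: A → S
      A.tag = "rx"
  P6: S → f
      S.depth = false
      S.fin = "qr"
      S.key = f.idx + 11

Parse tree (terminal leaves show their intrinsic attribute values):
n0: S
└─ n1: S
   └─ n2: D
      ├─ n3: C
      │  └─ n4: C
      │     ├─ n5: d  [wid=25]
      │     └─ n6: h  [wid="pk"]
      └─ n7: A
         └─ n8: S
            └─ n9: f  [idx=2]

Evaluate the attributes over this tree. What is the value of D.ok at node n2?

true

1. n2.depth = "rz"  ["rz"]
2. n3.ok = false  [false]
3. n3.lab = 3  [len(D.depth) + 1]
4. n4.ok = false  [C₀.lab > 3]
5. n4.lab = 13  [C₀.lab + 10]
6. n5.wid = 25  [terminal]
7. n6.wid = "pk"  [terminal]
8. n4.acc = 1  [C.lab - 12]
9. n3.acc = -8  [C₁.acc * 3 - 11]
10. n7.wid = true  [C.acc > -9]
11. n7.idx = 30  [30]
12. n9.idx = 2  [terminal]
13. n8.depth = false  [false]
14. n8.fin = "qr"  ["qr"]
15. n8.key = 13  [f.idx + 11]
16. n7.tag = "rx"  ["rx"]
17. n2.ok = true  [C.acc > -9]
18. n1.depth = false  [D.ok == false]
19. n1.fin = "kx"  ["kx"]
20. n1.key = 8  [8]
21. n0.depth = true  [true]
22. n0.fin = "kp"  ["kp"]
23. n0.key = 5  [S₁.key * 3 - 19]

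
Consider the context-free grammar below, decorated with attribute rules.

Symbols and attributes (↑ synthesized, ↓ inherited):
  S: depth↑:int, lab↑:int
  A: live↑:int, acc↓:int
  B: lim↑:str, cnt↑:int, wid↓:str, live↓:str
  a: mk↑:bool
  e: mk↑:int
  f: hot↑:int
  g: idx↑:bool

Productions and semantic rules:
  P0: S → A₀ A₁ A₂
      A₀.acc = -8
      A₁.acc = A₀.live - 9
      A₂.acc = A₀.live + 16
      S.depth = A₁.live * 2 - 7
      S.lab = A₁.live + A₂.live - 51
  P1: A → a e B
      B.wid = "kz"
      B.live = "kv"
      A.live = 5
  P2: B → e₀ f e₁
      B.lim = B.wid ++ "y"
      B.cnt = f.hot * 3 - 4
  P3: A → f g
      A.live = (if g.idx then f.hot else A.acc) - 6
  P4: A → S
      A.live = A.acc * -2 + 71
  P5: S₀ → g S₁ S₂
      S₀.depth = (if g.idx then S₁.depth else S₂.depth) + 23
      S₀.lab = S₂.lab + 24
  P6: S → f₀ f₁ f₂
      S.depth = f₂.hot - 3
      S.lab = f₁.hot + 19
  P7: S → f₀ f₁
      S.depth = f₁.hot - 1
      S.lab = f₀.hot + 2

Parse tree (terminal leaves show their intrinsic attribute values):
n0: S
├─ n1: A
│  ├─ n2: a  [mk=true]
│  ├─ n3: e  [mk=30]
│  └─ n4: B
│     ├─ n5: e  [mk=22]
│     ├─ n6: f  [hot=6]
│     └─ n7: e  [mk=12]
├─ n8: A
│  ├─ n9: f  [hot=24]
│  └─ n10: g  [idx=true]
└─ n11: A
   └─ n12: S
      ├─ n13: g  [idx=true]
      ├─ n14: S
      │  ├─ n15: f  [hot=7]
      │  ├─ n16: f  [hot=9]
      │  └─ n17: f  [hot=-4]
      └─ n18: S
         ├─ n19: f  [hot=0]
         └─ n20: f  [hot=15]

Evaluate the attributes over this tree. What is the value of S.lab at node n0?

-4

1. n1.acc = -8  [-8]
2. n2.mk = true  [terminal]
3. n3.mk = 30  [terminal]
4. n4.wid = "kz"  ["kz"]
5. n4.live = "kv"  ["kv"]
6. n5.mk = 22  [terminal]
7. n6.hot = 6  [terminal]
8. n7.mk = 12  [terminal]
9. n4.lim = "kzy"  [B.wid ++ "y"]
10. n4.cnt = 14  [f.hot * 3 - 4]
11. n1.live = 5  [5]
12. n8.acc = -4  [A₀.live - 9]
13. n9.hot = 24  [terminal]
14. n10.idx = true  [terminal]
15. n8.live = 18  [(if g.idx then f.hot else A.acc) - 6]
16. n11.acc = 21  [A₀.live + 16]
17. n13.idx = true  [terminal]
18. n15.hot = 7  [terminal]
19. n16.hot = 9  [terminal]
20. n17.hot = -4  [terminal]
21. n14.depth = -7  [f₂.hot - 3]
22. n14.lab = 28  [f₁.hot + 19]
23. n19.hot = 0  [terminal]
24. n20.hot = 15  [terminal]
25. n18.depth = 14  [f₁.hot - 1]
26. n18.lab = 2  [f₀.hot + 2]
27. n12.depth = 16  [(if g.idx then S₁.depth else S₂.depth) + 23]
28. n12.lab = 26  [S₂.lab + 24]
29. n11.live = 29  [A.acc * -2 + 71]
30. n0.depth = 29  [A₁.live * 2 - 7]
31. n0.lab = -4  [A₁.live + A₂.live - 51]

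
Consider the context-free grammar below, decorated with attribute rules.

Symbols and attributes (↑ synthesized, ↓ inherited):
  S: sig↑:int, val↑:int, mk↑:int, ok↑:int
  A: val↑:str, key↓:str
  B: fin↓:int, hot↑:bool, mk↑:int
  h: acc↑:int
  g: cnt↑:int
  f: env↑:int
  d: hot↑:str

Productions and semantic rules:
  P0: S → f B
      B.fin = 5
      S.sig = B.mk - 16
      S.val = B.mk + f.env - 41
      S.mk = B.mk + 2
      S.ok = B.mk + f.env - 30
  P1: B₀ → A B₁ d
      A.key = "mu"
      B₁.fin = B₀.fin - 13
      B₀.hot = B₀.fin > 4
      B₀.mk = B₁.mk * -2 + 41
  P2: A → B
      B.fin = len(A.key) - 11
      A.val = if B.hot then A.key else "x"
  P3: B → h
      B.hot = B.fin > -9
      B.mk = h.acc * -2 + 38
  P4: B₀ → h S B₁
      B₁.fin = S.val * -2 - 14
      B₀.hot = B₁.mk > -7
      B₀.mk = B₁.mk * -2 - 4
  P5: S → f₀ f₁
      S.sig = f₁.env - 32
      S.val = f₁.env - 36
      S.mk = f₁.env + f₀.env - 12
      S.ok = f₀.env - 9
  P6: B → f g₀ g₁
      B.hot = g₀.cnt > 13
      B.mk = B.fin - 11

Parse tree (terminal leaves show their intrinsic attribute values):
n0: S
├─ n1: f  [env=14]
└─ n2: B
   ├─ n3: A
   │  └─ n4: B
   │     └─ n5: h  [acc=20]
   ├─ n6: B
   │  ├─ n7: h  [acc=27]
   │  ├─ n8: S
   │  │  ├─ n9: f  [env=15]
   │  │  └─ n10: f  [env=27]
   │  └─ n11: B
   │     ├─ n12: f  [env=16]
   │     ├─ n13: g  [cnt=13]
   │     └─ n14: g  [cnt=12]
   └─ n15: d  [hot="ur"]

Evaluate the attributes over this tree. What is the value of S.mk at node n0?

1. n1.env = 14  [terminal]
2. n2.fin = 5  [5]
3. n3.key = "mu"  ["mu"]
4. n4.fin = -9  [len(A.key) - 11]
5. n5.acc = 20  [terminal]
6. n4.hot = false  [B.fin > -9]
7. n4.mk = -2  [h.acc * -2 + 38]
8. n3.val = "x"  [if B.hot then A.key else "x"]
9. n6.fin = -8  [B₀.fin - 13]
10. n7.acc = 27  [terminal]
11. n9.env = 15  [terminal]
12. n10.env = 27  [terminal]
13. n8.sig = -5  [f₁.env - 32]
14. n8.val = -9  [f₁.env - 36]
15. n8.mk = 30  [f₁.env + f₀.env - 12]
16. n8.ok = 6  [f₀.env - 9]
17. n11.fin = 4  [S.val * -2 - 14]
18. n12.env = 16  [terminal]
19. n13.cnt = 13  [terminal]
20. n14.cnt = 12  [terminal]
21. n11.hot = false  [g₀.cnt > 13]
22. n11.mk = -7  [B.fin - 11]
23. n6.hot = false  [B₁.mk > -7]
24. n6.mk = 10  [B₁.mk * -2 - 4]
25. n15.hot = "ur"  [terminal]
26. n2.hot = true  [B₀.fin > 4]
27. n2.mk = 21  [B₁.mk * -2 + 41]
28. n0.sig = 5  [B.mk - 16]
29. n0.val = -6  [B.mk + f.env - 41]
30. n0.mk = 23  [B.mk + 2]
31. n0.ok = 5  [B.mk + f.env - 30]

23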